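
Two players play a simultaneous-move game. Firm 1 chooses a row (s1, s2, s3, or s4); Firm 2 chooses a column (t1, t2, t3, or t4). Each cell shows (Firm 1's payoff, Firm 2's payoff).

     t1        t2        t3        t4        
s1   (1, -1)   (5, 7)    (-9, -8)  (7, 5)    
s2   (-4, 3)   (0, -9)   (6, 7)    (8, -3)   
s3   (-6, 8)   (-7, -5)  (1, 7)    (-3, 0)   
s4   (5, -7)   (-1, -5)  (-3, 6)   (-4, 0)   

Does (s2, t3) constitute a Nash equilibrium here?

Yes

Holding Firm 2 at t3: Firm 1 gets 6 from s2, versus -9 from s1, 1 from s3, -3 from s4. No profitable deviation for Firm 1.
Holding Firm 1 at s2: Firm 2 gets 7 from t3, versus 3 from t1, -9 from t2, -3 from t4. No profitable deviation for Firm 2 either.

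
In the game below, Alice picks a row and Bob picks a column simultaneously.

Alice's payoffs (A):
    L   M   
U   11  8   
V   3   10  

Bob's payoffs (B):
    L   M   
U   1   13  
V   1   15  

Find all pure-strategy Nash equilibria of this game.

(V, M)

A profile is a Nash equilibrium when each player is best-responding to the other.
Alice's best responses — vs L: U (payoff 11); vs M: V (payoff 10).
Bob's best responses — vs U: M (payoff 13); vs V: M (payoff 15).
The only mutual best response is (V, M); neither player gains by switching there.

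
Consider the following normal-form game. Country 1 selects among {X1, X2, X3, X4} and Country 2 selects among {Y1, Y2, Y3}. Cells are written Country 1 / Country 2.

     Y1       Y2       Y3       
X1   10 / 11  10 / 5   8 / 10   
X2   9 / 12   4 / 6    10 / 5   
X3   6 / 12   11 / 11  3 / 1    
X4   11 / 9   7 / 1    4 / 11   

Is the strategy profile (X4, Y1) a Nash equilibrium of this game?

No

Holding Country 2 at Y1: Country 1 gets 11 from X4, versus 10 from X1, 9 from X2, 6 from X3. No profitable deviation for Country 1.
Holding Country 1 at X4: Country 2 gets 9 from Y1 but could get 11 by switching to Y3. Country 2 has a profitable deviation.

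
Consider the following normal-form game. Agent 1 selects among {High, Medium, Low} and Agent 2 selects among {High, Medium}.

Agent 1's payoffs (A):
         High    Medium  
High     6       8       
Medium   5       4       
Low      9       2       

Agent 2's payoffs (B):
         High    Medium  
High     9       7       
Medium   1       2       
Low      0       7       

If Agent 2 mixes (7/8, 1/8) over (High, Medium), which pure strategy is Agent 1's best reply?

Compute Agent 1's expected payoff from each pure strategy against the given mix.
High: (7/8)·6 + (1/8)·8 = 25/4
Medium: (7/8)·5 + (1/8)·4 = 39/8
Low: (7/8)·9 + (1/8)·2 = 65/8
Highest expected payoff is 65/8, from Low.

Low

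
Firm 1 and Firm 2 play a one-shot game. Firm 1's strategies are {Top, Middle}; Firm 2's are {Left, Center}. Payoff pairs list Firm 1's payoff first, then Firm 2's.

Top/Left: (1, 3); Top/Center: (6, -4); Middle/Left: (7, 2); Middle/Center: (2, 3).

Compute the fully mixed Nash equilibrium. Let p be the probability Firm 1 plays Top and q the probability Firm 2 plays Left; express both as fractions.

Each player's mixing probability is pinned down by making the *other* player indifferent.
Firm 2 indifferent between Left and Center: p·3 + (1−p)·2 = p·(-4) + (1−p)·3 ⟹ 2 + 1p = 3 + (-7)p ⟹ p = 1/8.
Firm 1 indifferent between Top and Middle: q·1 + (1−q)·6 = q·7 + (1−q)·2 ⟹ 6 + (-5)q = 2 + 5q ⟹ q = 2/5.

p = 1/8, q = 2/5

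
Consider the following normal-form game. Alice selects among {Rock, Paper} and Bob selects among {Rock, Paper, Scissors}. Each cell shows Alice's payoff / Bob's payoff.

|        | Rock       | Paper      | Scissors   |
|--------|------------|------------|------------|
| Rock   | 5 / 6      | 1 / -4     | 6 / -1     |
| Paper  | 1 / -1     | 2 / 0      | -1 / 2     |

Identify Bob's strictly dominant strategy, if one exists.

No strictly dominant strategy

Check whether one of Bob's strategies beats all alternatives regardless of what the opponent does.
Rock is not dominant: against Paper, Paper gives 0 > -1.
Paper is not dominant: against Rock, Rock gives 6 > -4.
Scissors is not dominant: against Rock, Rock gives 6 > -1.
No single strategy is best against every opponent action.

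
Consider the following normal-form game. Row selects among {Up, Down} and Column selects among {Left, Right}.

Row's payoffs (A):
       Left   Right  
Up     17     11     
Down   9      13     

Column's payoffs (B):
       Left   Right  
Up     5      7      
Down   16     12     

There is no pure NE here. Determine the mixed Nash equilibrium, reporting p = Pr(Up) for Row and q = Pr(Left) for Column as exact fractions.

p = 2/3, q = 1/5

In a mixed NE each player is indifferent between their pure strategies, so the opponent's mix sets the indifference.
Column indifferent between Left and Right: p·5 + (1−p)·16 = p·7 + (1−p)·12 ⟹ 16 + (-11)p = 12 + (-5)p ⟹ p = 2/3.
Row indifferent between Up and Down: q·17 + (1−q)·11 = q·9 + (1−q)·13 ⟹ 11 + 6q = 13 + (-4)q ⟹ q = 1/5.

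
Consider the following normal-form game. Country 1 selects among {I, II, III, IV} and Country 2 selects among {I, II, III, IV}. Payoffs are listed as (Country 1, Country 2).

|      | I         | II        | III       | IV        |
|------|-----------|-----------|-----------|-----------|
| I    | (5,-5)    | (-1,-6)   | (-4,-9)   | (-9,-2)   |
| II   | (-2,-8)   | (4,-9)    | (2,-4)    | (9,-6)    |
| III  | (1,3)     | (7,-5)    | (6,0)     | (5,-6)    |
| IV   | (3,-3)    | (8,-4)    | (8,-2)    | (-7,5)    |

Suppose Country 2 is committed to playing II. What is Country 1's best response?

IV

With Country 2 fixed at II, Country 1's payoffs are: I → -1, II → 4, III → 7, IV → 8.
The maximum is 8, achieved by IV.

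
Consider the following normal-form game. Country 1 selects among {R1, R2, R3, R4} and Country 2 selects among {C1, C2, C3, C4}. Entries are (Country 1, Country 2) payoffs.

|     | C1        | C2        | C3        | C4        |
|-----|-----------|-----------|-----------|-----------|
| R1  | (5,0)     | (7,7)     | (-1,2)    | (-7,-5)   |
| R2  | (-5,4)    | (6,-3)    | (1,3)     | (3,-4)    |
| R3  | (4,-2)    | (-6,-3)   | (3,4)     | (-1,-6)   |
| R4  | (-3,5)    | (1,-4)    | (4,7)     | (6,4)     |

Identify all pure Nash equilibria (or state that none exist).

Check mutual best responses: a cell is a NE iff neither player can gain by unilaterally deviating.
Country 1's best responses — vs C1: R1 (payoff 5); vs C2: R1 (payoff 7); vs C3: R4 (payoff 4); vs C4: R4 (payoff 6).
Country 2's best responses — vs R1: C2 (payoff 7); vs R2: C1 (payoff 4); vs R3: C3 (payoff 4); vs R4: C3 (payoff 7).
Mutual best responses occur at (R1, C2) and (R4, C3); at each, neither player gains by switching.

(R1, C2) and (R4, C3)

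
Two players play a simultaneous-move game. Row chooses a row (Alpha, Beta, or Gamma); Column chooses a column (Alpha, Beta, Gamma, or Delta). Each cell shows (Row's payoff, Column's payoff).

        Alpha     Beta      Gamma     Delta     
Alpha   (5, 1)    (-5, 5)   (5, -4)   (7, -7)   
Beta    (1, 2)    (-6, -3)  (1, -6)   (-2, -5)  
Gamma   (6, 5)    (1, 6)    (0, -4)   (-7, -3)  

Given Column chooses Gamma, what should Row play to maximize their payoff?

With Column fixed at Gamma, Row's payoffs are: Alpha → 5, Beta → 1, Gamma → 0.
The maximum is 5, achieved by Alpha.

Alpha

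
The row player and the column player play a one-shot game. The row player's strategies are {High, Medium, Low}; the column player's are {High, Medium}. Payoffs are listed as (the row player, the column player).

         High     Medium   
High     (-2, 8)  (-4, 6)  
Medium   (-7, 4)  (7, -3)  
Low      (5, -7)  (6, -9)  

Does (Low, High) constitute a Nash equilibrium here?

Holding the column player at High: the row player gets 5 from Low, versus -2 from High, -7 from Medium. No profitable deviation for the row player.
Holding the row player at Low: the column player gets -7 from High, versus -9 from Medium. No profitable deviation for the column player either.

Yes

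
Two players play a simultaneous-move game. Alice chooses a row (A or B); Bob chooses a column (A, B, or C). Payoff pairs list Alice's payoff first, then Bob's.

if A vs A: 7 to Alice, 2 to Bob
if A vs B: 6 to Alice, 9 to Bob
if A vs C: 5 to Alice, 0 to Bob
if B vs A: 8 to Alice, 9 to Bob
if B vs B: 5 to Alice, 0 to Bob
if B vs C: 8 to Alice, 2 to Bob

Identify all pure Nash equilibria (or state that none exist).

Find each player's best response to every opponent strategy; NE are the intersections.
Alice's best responses — vs A: B (payoff 8); vs B: A (payoff 6); vs C: B (payoff 8).
Bob's best responses — vs A: B (payoff 9); vs B: A (payoff 9).
Mutual best responses occur at (A, B) and (B, A); at each, neither player gains by switching.

(A, B) and (B, A)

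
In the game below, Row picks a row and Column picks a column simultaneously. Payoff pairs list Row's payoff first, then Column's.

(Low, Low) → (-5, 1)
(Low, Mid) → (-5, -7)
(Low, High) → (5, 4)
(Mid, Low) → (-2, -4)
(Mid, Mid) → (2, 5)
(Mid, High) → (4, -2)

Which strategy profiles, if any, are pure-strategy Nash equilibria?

Find each player's best response to every opponent strategy; NE are the intersections.
Row's best responses — vs Low: Mid (payoff -2); vs Mid: Mid (payoff 2); vs High: Low (payoff 5).
Column's best responses — vs Low: High (payoff 4); vs Mid: Mid (payoff 5).
Mutual best responses occur at (Low, High) and (Mid, Mid); at each, neither player gains by switching.

(Low, High) and (Mid, Mid)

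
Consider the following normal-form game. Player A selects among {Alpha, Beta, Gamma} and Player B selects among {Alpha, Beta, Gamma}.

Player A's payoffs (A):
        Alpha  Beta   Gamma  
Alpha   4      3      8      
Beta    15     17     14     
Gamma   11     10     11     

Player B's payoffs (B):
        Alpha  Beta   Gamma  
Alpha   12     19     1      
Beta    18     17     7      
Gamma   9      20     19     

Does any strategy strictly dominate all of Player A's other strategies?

Beta

Check whether one of Player A's strategies beats all alternatives regardless of what the opponent does.
Beta strictly dominates: vs Alpha: 15 > each of {4, 11}; vs Beta: 17 > each of {3, 10}; vs Gamma: 14 > each of {8, 11}.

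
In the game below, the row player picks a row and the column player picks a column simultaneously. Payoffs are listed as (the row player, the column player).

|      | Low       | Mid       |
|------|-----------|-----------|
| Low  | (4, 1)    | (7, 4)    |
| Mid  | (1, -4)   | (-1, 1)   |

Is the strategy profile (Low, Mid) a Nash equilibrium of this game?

Yes

Holding the column player at Mid: the row player gets 7 from Low, versus -1 from Mid. No profitable deviation for the row player.
Holding the row player at Low: the column player gets 4 from Mid, versus 1 from Low. No profitable deviation for the column player either.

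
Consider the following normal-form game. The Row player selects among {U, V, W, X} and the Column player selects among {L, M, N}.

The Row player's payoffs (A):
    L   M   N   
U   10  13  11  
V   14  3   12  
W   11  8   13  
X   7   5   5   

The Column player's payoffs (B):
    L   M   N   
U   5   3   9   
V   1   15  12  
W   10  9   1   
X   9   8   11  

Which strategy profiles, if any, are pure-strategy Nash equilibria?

None

Find each player's best response to every opponent strategy; NE are the intersections.
The Row player's best responses — vs L: V (payoff 14); vs M: U (payoff 13); vs N: W (payoff 13).
The Column player's best responses — vs U: N (payoff 9); vs V: M (payoff 15); vs W: L (payoff 10); vs X: N (payoff 11).
No cell has both players best-responding. For instance, the Row player's best reply to M is U, but against U the Column player prefers N over M.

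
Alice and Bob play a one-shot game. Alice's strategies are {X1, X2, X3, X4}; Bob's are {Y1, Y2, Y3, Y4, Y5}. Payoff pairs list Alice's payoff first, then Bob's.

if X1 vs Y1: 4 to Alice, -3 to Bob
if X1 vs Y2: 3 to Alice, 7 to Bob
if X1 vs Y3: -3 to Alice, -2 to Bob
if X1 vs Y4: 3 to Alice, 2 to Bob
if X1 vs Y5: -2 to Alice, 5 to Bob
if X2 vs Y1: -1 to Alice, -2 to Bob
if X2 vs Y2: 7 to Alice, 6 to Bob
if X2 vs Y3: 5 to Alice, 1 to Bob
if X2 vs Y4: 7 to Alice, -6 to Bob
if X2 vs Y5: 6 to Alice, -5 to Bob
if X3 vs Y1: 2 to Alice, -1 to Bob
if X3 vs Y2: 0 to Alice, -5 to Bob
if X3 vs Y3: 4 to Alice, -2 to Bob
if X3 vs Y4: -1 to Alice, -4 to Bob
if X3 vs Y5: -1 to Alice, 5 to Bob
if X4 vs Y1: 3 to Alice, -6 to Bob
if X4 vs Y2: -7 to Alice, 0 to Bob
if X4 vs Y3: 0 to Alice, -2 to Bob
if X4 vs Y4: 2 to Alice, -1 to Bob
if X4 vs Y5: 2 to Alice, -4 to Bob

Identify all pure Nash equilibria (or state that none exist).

A profile is a Nash equilibrium when each player is best-responding to the other.
Alice's best responses — vs Y1: X1 (payoff 4); vs Y2: X2 (payoff 7); vs Y3: X2 (payoff 5); vs Y4: X2 (payoff 7); vs Y5: X2 (payoff 6).
Bob's best responses — vs X1: Y2 (payoff 7); vs X2: Y2 (payoff 6); vs X3: Y5 (payoff 5); vs X4: Y2 (payoff 0).
The only mutual best response is (X2, Y2); neither player gains by switching there.

(X2, Y2)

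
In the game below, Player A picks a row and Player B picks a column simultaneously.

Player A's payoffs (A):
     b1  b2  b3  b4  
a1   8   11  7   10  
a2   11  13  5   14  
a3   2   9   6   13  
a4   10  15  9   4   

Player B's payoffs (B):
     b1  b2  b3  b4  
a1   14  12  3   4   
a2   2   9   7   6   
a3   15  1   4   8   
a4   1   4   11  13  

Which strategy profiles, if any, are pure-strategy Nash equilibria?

Check mutual best responses: a cell is a NE iff neither player can gain by unilaterally deviating.
Player A's best responses — vs b1: a2 (payoff 11); vs b2: a4 (payoff 15); vs b3: a4 (payoff 9); vs b4: a2 (payoff 14).
Player B's best responses — vs a1: b1 (payoff 14); vs a2: b2 (payoff 9); vs a3: b1 (payoff 15); vs a4: b4 (payoff 13).
No cell has both players best-responding. For instance, Player A's best reply to b2 is a4, but against a4 Player B prefers b4 over b2.

No pure-strategy Nash equilibrium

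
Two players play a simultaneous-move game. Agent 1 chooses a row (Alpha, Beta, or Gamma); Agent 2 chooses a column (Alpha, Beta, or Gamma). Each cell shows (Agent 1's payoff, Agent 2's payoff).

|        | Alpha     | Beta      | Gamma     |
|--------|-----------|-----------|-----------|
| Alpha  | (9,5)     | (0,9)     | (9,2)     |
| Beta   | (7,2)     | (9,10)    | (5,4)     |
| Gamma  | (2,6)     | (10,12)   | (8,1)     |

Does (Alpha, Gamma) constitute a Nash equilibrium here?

No

Holding Agent 2 at Gamma: Agent 1 gets 9 from Alpha, versus 5 from Beta, 8 from Gamma. No profitable deviation for Agent 1.
Holding Agent 1 at Alpha: Agent 2 gets 2 from Gamma but could get 9 by switching to Beta. Agent 2 has a profitable deviation.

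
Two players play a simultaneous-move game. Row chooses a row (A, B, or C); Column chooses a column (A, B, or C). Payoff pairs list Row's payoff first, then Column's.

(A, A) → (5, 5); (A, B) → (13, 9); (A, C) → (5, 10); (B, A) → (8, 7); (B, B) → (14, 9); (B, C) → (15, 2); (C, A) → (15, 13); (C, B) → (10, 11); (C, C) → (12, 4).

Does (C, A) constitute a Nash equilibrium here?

Yes

Holding Column at A: Row gets 15 from C, versus 5 from A, 8 from B. No profitable deviation for Row.
Holding Row at C: Column gets 13 from A, versus 11 from B, 4 from C. No profitable deviation for Column either.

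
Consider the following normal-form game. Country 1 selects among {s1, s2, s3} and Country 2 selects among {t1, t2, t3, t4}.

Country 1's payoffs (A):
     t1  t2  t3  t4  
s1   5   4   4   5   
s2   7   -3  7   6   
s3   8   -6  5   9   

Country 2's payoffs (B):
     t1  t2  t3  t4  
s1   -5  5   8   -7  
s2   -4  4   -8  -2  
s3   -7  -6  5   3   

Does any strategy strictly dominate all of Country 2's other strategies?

No strictly dominant strategy

A strategy is strictly dominant if it gives Country 2 a strictly higher payoff than every other strategy, against every choice by the opponent.
t1 is not dominant: against s1, t2 gives 5 > -5.
t2 is not dominant: against s1, t3 gives 8 > 5.
t3 is not dominant: against s2, t1 gives -4 > -8.
t4 is not dominant: against s1, t1 gives -5 > -7.
No single strategy is best against every opponent action.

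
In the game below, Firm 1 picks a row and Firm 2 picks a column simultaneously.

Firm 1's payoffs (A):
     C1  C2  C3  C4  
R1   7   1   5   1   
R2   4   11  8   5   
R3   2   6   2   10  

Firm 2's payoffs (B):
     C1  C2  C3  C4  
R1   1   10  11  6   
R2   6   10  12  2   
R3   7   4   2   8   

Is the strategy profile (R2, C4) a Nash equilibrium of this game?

Holding Firm 2 at C4: Firm 1 gets 5 from R2 but could get 10 by switching to R3. Firm 1 has a profitable deviation.

No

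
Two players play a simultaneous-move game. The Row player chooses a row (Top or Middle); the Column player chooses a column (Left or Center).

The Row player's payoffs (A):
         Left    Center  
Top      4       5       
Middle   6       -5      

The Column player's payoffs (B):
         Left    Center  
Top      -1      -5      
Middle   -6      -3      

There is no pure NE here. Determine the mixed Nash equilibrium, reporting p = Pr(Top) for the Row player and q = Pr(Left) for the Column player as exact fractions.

In a mixed NE each player is indifferent between their pure strategies, so the opponent's mix sets the indifference.
The Column player indifferent between Left and Center: p·(-1) + (1−p)·(-6) = p·(-5) + (1−p)·(-3) ⟹ (-6) + 5p = (-3) + (-2)p ⟹ p = 3/7.
The Row player indifferent between Top and Middle: q·4 + (1−q)·5 = q·6 + (1−q)·(-5) ⟹ 5 + (-1)q = (-5) + 11q ⟹ q = 5/6.

p = 3/7, q = 5/6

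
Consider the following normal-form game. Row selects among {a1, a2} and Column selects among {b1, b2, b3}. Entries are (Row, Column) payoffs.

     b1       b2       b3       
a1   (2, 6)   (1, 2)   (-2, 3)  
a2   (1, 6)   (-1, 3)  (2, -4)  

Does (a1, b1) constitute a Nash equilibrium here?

Holding Column at b1: Row gets 2 from a1, versus 1 from a2. No profitable deviation for Row.
Holding Row at a1: Column gets 6 from b1, versus 2 from b2, 3 from b3. No profitable deviation for Column either.

Yes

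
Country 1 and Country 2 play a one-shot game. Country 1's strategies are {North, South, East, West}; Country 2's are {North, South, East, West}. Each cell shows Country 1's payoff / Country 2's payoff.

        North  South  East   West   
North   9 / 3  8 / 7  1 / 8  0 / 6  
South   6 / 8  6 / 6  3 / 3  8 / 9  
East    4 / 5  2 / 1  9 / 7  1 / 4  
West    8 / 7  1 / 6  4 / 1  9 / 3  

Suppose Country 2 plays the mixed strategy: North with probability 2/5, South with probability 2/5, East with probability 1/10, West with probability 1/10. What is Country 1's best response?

North

Compute Country 1's expected payoff from each pure strategy against the given mix.
North: (2/5)·9 + (2/5)·8 + (1/10)·1 + (1/10)·0 = 69/10
South: (2/5)·6 + (2/5)·6 + (1/10)·3 + (1/10)·8 = 59/10
East: (2/5)·4 + (2/5)·2 + (1/10)·9 + (1/10)·1 = 17/5
West: (2/5)·8 + (2/5)·1 + (1/10)·4 + (1/10)·9 = 49/10
Highest expected payoff is 69/10, from North.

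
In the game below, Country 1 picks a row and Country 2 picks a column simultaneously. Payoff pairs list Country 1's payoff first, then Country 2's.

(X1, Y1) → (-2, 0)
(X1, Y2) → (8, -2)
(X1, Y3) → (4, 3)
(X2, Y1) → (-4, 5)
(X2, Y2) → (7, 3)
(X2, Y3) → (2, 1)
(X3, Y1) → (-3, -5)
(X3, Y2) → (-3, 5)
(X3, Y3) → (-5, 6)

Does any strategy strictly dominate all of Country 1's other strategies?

Check whether one of Country 1's strategies beats all alternatives regardless of what the opponent does.
X1 strictly dominates: vs Y1: -2 > each of {-4, -3}; vs Y2: 8 > each of {7, -3}; vs Y3: 4 > each of {2, -5}.

X1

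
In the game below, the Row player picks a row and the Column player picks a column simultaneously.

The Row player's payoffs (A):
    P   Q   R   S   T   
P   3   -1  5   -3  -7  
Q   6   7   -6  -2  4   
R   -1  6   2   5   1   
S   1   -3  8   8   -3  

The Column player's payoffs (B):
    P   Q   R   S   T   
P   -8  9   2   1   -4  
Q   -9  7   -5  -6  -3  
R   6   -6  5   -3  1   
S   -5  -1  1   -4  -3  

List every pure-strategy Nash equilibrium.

(Q, Q) and (S, R)

Check mutual best responses: a cell is a NE iff neither player can gain by unilaterally deviating.
The Row player's best responses — vs P: Q (payoff 6); vs Q: Q (payoff 7); vs R: S (payoff 8); vs S: S (payoff 8); vs T: Q (payoff 4).
The Column player's best responses — vs P: Q (payoff 9); vs Q: Q (payoff 7); vs R: P (payoff 6); vs S: R (payoff 1).
Mutual best responses occur at (Q, Q) and (S, R); at each, neither player gains by switching.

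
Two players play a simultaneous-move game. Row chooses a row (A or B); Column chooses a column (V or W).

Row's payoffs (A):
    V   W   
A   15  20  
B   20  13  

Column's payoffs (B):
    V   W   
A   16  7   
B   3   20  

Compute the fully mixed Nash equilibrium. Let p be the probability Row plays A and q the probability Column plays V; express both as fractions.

p = 17/26, q = 7/12

In a mixed NE each player is indifferent between their pure strategies, so the opponent's mix sets the indifference.
Column indifferent between V and W: p·16 + (1−p)·3 = p·7 + (1−p)·20 ⟹ 3 + 13p = 20 + (-13)p ⟹ p = 17/26.
Row indifferent between A and B: q·15 + (1−q)·20 = q·20 + (1−q)·13 ⟹ 20 + (-5)q = 13 + 7q ⟹ q = 7/12.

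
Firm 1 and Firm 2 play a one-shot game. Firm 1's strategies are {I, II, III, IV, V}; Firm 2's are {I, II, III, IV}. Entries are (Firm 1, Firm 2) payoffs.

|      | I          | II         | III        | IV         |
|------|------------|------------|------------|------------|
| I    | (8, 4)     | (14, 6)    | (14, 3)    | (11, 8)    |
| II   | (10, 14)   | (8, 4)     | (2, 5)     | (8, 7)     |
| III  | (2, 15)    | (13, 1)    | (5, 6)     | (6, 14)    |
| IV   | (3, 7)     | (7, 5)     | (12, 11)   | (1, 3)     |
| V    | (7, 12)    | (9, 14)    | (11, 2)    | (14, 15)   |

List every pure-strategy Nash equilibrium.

(II, I) and (V, IV)

A profile is a Nash equilibrium when each player is best-responding to the other.
Firm 1's best responses — vs I: II (payoff 10); vs II: I (payoff 14); vs III: I (payoff 14); vs IV: V (payoff 14).
Firm 2's best responses — vs I: IV (payoff 8); vs II: I (payoff 14); vs III: I (payoff 15); vs IV: III (payoff 11); vs V: IV (payoff 15).
Mutual best responses occur at (II, I) and (V, IV); at each, neither player gains by switching.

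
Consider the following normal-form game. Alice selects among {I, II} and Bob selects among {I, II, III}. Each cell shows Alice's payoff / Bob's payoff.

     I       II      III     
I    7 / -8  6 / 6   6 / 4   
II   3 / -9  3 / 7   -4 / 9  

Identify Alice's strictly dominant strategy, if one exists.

I

Check whether one of Alice's strategies beats all alternatives regardless of what the opponent does.
I strictly dominates: vs I: 7 > 3; vs II: 6 > 3; vs III: 6 > -4.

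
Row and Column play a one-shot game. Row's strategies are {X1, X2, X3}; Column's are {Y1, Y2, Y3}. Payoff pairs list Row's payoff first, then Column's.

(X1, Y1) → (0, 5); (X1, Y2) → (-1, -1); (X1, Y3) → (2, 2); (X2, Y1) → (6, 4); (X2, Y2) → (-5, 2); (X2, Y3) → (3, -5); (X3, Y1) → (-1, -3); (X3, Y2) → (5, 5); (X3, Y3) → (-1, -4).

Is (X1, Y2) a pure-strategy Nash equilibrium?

Holding Column at Y2: Row gets -1 from X1 but could get 5 by switching to X3. Row has a profitable deviation.

No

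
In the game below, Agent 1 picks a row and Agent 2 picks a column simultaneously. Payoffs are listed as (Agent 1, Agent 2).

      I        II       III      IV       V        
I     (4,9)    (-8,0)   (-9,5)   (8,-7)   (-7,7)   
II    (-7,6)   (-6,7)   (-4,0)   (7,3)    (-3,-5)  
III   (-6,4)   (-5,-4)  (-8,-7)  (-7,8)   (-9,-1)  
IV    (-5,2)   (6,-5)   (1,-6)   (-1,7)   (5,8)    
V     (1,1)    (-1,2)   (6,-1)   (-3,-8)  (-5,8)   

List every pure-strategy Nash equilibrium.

(I, I) and (IV, V)

Find each player's best response to every opponent strategy; NE are the intersections.
Agent 1's best responses — vs I: I (payoff 4); vs II: IV (payoff 6); vs III: V (payoff 6); vs IV: I (payoff 8); vs V: IV (payoff 5).
Agent 2's best responses — vs I: I (payoff 9); vs II: II (payoff 7); vs III: IV (payoff 8); vs IV: V (payoff 8); vs V: V (payoff 8).
Mutual best responses occur at (I, I) and (IV, V); at each, neither player gains by switching.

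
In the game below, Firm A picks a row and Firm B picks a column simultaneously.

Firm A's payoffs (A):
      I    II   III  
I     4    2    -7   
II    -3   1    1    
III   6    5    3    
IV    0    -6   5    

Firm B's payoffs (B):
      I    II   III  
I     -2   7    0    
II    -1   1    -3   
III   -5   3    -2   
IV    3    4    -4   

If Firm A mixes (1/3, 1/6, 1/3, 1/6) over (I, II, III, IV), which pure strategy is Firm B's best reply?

Compute Firm B's expected payoff from each pure strategy against the given mix.
I: (1/3)·(-2) + (1/6)·(-1) + (1/3)·(-5) + (1/6)·3 = -2
II: (1/3)·7 + (1/6)·1 + (1/3)·3 + (1/6)·4 = 25/6
III: (1/3)·0 + (1/6)·(-3) + (1/3)·(-2) + (1/6)·(-4) = -11/6
Highest expected payoff is 25/6, from II.

II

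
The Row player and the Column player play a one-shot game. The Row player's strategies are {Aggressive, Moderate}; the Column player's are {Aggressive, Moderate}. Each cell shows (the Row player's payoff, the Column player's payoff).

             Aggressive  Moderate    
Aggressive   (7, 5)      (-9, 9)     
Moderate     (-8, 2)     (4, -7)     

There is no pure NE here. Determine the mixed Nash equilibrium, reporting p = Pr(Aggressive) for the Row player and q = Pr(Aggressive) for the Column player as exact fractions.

p = 9/13, q = 13/28

Each player's mixing probability is pinned down by making the *other* player indifferent.
The Column player indifferent between Aggressive and Moderate: p·5 + (1−p)·2 = p·9 + (1−p)·(-7) ⟹ 2 + 3p = (-7) + 16p ⟹ p = 9/13.
The Row player indifferent between Aggressive and Moderate: q·7 + (1−q)·(-9) = q·(-8) + (1−q)·4 ⟹ (-9) + 16q = 4 + (-12)q ⟹ q = 13/28.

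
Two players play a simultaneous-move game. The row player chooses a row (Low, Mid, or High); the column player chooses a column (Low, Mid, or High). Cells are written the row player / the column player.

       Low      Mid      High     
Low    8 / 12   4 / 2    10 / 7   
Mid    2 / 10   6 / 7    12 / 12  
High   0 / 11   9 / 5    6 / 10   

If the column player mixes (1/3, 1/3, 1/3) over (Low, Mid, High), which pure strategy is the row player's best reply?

Low

The row player's best reply maximizes expected payoff against the mix.
Low: (1/3)·8 + (1/3)·4 + (1/3)·10 = 22/3
Mid: (1/3)·2 + (1/3)·6 + (1/3)·12 = 20/3
High: (1/3)·0 + (1/3)·9 + (1/3)·6 = 5
Highest expected payoff is 22/3, from Low.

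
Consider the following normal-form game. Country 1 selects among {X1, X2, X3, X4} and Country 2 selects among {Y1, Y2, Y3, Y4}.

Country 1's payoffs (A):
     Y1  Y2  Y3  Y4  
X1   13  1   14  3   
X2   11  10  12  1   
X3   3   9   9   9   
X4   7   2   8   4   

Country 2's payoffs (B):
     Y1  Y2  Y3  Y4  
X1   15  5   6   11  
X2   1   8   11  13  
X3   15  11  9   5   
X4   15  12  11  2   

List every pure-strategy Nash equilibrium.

(X1, Y1)

A profile is a Nash equilibrium when each player is best-responding to the other.
Country 1's best responses — vs Y1: X1 (payoff 13); vs Y2: X2 (payoff 10); vs Y3: X1 (payoff 14); vs Y4: X3 (payoff 9).
Country 2's best responses — vs X1: Y1 (payoff 15); vs X2: Y4 (payoff 13); vs X3: Y1 (payoff 15); vs X4: Y1 (payoff 15).
The only mutual best response is (X1, Y1); neither player gains by switching there.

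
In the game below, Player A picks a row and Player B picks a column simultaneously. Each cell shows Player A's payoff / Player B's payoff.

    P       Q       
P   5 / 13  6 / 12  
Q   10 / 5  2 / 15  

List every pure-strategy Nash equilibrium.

A profile is a Nash equilibrium when each player is best-responding to the other.
Player A's best responses — vs P: Q (payoff 10); vs Q: P (payoff 6).
Player B's best responses — vs P: P (payoff 13); vs Q: Q (payoff 15).
No cell has both players best-responding. For instance, Player A's best reply to Q is P, but against P Player B prefers P over Q.

No pure-strategy Nash equilibrium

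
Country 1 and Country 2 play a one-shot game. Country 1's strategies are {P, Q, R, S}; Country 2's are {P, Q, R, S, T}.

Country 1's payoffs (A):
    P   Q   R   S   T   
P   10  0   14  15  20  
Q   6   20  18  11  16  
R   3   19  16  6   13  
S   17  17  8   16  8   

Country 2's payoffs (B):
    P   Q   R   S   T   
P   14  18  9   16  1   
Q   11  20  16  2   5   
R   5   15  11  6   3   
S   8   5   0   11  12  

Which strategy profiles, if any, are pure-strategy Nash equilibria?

Check mutual best responses: a cell is a NE iff neither player can gain by unilaterally deviating.
Country 1's best responses — vs P: S (payoff 17); vs Q: Q (payoff 20); vs R: Q (payoff 18); vs S: S (payoff 16); vs T: P (payoff 20).
Country 2's best responses — vs P: Q (payoff 18); vs Q: Q (payoff 20); vs R: Q (payoff 15); vs S: T (payoff 12).
The only mutual best response is (Q, Q); neither player gains by switching there.

(Q, Q)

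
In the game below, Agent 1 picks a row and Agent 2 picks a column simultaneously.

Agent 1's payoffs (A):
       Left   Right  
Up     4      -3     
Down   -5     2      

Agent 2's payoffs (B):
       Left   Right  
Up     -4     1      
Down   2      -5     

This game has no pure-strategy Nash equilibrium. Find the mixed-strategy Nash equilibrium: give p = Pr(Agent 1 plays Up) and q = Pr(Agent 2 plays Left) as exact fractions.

In a mixed NE each player is indifferent between their pure strategies, so the opponent's mix sets the indifference.
Agent 2 indifferent between Left and Right: p·(-4) + (1−p)·2 = p·1 + (1−p)·(-5) ⟹ 2 + (-6)p = (-5) + 6p ⟹ p = 7/12.
Agent 1 indifferent between Up and Down: q·4 + (1−q)·(-3) = q·(-5) + (1−q)·2 ⟹ (-3) + 7q = 2 + (-7)q ⟹ q = 5/14.

p = 7/12, q = 5/14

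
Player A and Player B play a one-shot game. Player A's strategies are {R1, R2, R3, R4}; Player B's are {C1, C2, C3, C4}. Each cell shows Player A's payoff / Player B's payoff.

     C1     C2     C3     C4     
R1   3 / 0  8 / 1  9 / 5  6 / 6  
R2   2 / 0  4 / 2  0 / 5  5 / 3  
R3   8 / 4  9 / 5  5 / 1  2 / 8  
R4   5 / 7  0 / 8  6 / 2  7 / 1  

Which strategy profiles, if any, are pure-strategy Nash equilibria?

No pure-strategy Nash equilibrium

Find each player's best response to every opponent strategy; NE are the intersections.
Player A's best responses — vs C1: R3 (payoff 8); vs C2: R3 (payoff 9); vs C3: R1 (payoff 9); vs C4: R4 (payoff 7).
Player B's best responses — vs R1: C4 (payoff 6); vs R2: C3 (payoff 5); vs R3: C4 (payoff 8); vs R4: C2 (payoff 8).
No cell has both players best-responding. For instance, Player A's best reply to C4 is R4, but against R4 Player B prefers C2 over C4.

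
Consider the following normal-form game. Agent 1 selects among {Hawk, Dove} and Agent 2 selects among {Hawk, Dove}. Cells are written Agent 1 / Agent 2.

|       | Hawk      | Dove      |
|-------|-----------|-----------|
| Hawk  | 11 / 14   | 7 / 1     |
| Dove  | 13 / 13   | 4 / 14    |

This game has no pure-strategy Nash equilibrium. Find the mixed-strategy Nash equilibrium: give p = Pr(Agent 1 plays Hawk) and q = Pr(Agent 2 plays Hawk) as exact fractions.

p = 1/14, q = 3/5

In a mixed NE each player is indifferent between their pure strategies, so the opponent's mix sets the indifference.
Agent 2 indifferent between Hawk and Dove: p·14 + (1−p)·13 = p·1 + (1−p)·14 ⟹ 13 + 1p = 14 + (-13)p ⟹ p = 1/14.
Agent 1 indifferent between Hawk and Dove: q·11 + (1−q)·7 = q·13 + (1−q)·4 ⟹ 7 + 4q = 4 + 9q ⟹ q = 3/5.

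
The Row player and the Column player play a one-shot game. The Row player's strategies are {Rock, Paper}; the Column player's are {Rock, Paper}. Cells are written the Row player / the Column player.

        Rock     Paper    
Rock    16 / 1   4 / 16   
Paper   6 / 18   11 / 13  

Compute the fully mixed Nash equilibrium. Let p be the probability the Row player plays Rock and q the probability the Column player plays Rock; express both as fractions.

p = 1/4, q = 7/17

In a mixed NE each player is indifferent between their pure strategies, so the opponent's mix sets the indifference.
The Column player indifferent between Rock and Paper: p·1 + (1−p)·18 = p·16 + (1−p)·13 ⟹ 18 + (-17)p = 13 + 3p ⟹ p = 1/4.
The Row player indifferent between Rock and Paper: q·16 + (1−q)·4 = q·6 + (1−q)·11 ⟹ 4 + 12q = 11 + (-5)q ⟹ q = 7/17.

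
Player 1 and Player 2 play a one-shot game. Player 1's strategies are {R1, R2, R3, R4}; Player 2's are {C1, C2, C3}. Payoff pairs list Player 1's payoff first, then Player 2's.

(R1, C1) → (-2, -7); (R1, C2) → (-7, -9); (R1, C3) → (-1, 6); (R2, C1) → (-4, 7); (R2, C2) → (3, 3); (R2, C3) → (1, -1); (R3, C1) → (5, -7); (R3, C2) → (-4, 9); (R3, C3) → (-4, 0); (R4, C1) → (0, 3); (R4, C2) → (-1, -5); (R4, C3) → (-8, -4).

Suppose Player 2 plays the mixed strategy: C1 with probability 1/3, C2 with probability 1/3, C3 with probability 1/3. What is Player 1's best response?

R2

Compute Player 1's expected payoff from each pure strategy against the given mix.
R1: (1/3)·(-2) + (1/3)·(-7) + (1/3)·(-1) = -10/3
R2: (1/3)·(-4) + (1/3)·3 + (1/3)·1 = 0
R3: (1/3)·5 + (1/3)·(-4) + (1/3)·(-4) = -1
R4: (1/3)·0 + (1/3)·(-1) + (1/3)·(-8) = -3
Highest expected payoff is 0, from R2.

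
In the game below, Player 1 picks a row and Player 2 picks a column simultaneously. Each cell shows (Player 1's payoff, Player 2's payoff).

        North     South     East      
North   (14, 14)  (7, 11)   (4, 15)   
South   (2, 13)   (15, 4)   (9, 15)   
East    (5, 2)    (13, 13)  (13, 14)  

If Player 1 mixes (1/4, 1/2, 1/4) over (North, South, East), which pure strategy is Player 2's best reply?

Player 2's best reply maximizes expected payoff against the mix.
North: (1/4)·14 + (1/2)·13 + (1/4)·2 = 21/2
South: (1/4)·11 + (1/2)·4 + (1/4)·13 = 8
East: (1/4)·15 + (1/2)·15 + (1/4)·14 = 59/4
Highest expected payoff is 59/4, from East.

East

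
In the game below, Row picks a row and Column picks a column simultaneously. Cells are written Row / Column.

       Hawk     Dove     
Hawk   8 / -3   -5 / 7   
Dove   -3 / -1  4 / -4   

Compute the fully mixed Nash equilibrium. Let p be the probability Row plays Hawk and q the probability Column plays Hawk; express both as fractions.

In a mixed NE each player is indifferent between their pure strategies, so the opponent's mix sets the indifference.
Column indifferent between Hawk and Dove: p·(-3) + (1−p)·(-1) = p·7 + (1−p)·(-4) ⟹ (-1) + (-2)p = (-4) + 11p ⟹ p = 3/13.
Row indifferent between Hawk and Dove: q·8 + (1−q)·(-5) = q·(-3) + (1−q)·4 ⟹ (-5) + 13q = 4 + (-7)q ⟹ q = 9/20.

p = 3/13, q = 9/20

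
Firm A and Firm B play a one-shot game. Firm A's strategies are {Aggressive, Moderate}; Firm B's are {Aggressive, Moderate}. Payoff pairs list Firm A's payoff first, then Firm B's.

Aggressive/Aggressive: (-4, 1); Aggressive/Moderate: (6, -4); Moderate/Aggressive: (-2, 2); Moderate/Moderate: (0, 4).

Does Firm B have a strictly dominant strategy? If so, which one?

No strictly dominant strategy

A strategy is strictly dominant if it gives Firm B a strictly higher payoff than every other strategy, against every choice by the opponent.
Aggressive is not dominant: against Moderate, Moderate gives 4 > 2.
Moderate is not dominant: against Aggressive, Aggressive gives 1 > -4.
No single strategy is best against every opponent action.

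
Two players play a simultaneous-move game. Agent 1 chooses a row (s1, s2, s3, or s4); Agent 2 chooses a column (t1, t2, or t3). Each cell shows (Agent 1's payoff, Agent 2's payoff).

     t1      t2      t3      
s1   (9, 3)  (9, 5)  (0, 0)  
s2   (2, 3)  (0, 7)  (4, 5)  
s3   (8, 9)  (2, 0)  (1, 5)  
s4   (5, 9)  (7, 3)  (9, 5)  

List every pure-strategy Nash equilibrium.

(s1, t2)

Find each player's best response to every opponent strategy; NE are the intersections.
Agent 1's best responses — vs t1: s1 (payoff 9); vs t2: s1 (payoff 9); vs t3: s4 (payoff 9).
Agent 2's best responses — vs s1: t2 (payoff 5); vs s2: t2 (payoff 7); vs s3: t1 (payoff 9); vs s4: t1 (payoff 9).
The only mutual best response is (s1, t2); neither player gains by switching there.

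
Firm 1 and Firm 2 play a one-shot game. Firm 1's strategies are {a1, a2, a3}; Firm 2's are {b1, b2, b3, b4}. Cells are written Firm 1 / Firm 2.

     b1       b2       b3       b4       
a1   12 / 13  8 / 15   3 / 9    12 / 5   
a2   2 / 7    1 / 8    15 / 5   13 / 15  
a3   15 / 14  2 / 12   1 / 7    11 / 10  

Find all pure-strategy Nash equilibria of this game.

(a1, b2), (a2, b4), and (a3, b1)

A profile is a Nash equilibrium when each player is best-responding to the other.
Firm 1's best responses — vs b1: a3 (payoff 15); vs b2: a1 (payoff 8); vs b3: a2 (payoff 15); vs b4: a2 (payoff 13).
Firm 2's best responses — vs a1: b2 (payoff 15); vs a2: b4 (payoff 15); vs a3: b1 (payoff 14).
Mutual best responses occur at (a1, b2), (a2, b4), and (a3, b1); at each, neither player gains by switching.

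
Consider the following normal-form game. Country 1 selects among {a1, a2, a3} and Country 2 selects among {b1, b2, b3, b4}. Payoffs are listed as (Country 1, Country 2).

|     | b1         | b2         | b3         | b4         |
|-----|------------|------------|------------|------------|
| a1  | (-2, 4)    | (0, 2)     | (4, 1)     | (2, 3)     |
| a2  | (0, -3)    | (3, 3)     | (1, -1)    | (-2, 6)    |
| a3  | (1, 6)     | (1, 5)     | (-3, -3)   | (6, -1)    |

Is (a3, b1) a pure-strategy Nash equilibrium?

Yes

Holding Country 2 at b1: Country 1 gets 1 from a3, versus -2 from a1, 0 from a2. No profitable deviation for Country 1.
Holding Country 1 at a3: Country 2 gets 6 from b1, versus 5 from b2, -3 from b3, -1 from b4. No profitable deviation for Country 2 either.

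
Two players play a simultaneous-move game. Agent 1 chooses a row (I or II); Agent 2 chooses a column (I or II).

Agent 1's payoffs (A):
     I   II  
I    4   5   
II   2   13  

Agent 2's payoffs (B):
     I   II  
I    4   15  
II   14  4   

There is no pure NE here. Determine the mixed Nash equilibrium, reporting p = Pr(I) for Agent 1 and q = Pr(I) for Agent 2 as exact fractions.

In a mixed NE each player is indifferent between their pure strategies, so the opponent's mix sets the indifference.
Agent 2 indifferent between I and II: p·4 + (1−p)·14 = p·15 + (1−p)·4 ⟹ 14 + (-10)p = 4 + 11p ⟹ p = 10/21.
Agent 1 indifferent between I and II: q·4 + (1−q)·5 = q·2 + (1−q)·13 ⟹ 5 + (-1)q = 13 + (-11)q ⟹ q = 4/5.

p = 10/21, q = 4/5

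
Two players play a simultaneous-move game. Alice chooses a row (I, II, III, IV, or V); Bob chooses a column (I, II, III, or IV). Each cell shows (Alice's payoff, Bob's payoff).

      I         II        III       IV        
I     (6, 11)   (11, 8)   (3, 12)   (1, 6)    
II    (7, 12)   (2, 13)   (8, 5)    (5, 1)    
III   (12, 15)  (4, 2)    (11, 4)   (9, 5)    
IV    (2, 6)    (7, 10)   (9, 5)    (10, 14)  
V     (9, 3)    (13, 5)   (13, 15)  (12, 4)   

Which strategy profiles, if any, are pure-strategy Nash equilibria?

(III, I) and (V, III)

A profile is a Nash equilibrium when each player is best-responding to the other.
Alice's best responses — vs I: III (payoff 12); vs II: V (payoff 13); vs III: V (payoff 13); vs IV: V (payoff 12).
Bob's best responses — vs I: III (payoff 12); vs II: II (payoff 13); vs III: I (payoff 15); vs IV: IV (payoff 14); vs V: III (payoff 15).
Mutual best responses occur at (III, I) and (V, III); at each, neither player gains by switching.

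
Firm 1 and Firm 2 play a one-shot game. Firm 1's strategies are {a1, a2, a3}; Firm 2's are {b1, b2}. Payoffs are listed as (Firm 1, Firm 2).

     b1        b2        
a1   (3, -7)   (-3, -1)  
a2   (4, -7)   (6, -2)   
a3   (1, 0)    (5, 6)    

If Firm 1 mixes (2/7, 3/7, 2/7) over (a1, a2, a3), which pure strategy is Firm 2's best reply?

b2

Compute Firm 2's expected payoff from each pure strategy against the given mix.
b1: (2/7)·(-7) + (3/7)·(-7) + (2/7)·0 = -5
b2: (2/7)·(-1) + (3/7)·(-2) + (2/7)·6 = 4/7
Highest expected payoff is 4/7, from b2.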